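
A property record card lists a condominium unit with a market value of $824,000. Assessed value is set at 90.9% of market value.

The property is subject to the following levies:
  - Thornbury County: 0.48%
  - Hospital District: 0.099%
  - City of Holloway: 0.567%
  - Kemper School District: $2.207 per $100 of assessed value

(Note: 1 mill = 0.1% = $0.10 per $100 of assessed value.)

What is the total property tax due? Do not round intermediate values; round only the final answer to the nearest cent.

Assessed value = $824,000 × 0.909 = $749,016
Thornbury County: $749,016 × 0.0048 = $3,595.2768
Hospital District: $749,016 × 0.00099 = $741.52584
City of Holloway: $749,016 × 0.00567 = $4,246.92072
Kemper School District: $749,016 × 0.02207 = $16,530.78312
Total = $25,114.50648

$25,114.51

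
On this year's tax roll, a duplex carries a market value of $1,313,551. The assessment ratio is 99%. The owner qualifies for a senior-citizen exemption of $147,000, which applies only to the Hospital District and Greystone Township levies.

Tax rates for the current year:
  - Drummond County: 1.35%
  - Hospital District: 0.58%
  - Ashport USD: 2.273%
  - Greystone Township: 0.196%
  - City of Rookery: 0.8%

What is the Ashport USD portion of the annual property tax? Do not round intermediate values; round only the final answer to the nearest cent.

$29,558.44

Assessed value = $1,313,551 × 0.99 = $1,300,415.49
Ashport USD taxable value = $1,300,415.49 (exemption does not apply)
Ashport USD levy = $1,300,415.49 × 0.02273 = $29,558.4440877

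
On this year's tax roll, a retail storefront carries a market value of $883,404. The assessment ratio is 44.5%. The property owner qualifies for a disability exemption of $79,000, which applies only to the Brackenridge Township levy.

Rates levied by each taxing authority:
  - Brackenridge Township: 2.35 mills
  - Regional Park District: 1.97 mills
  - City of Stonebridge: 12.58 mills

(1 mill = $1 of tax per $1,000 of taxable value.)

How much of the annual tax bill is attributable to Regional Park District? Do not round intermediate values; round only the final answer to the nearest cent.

Assessed value = $883,404 × 0.445 = $393,114.78
Regional Park District taxable value = $393,114.78 (exemption does not apply)
Regional Park District levy = $393,114.78 × 0.00197 = $774.4361166

$774.44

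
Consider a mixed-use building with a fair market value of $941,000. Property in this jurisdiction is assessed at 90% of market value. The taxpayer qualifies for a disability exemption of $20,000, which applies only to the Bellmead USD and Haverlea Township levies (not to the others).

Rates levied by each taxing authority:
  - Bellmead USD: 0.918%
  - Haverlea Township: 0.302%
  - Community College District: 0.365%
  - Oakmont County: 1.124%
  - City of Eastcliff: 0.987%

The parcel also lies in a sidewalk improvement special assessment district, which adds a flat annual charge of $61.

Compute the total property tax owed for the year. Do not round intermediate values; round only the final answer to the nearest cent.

$31,118.42

Assessed value = $941,000 × 0.9 = $846,900
Bellmead USD: ($846,900 − $20,000) × 0.00918 = $826,900 × 0.00918 = $7,590.942
Haverlea Township: ($846,900 − $20,000) × 0.00302 = $826,900 × 0.00302 = $2,497.238
Community College District: $846,900 × 0.00365 = $3,091.185
Oakmont County: $846,900 × 0.01124 = $9,519.156
City of Eastcliff: $846,900 × 0.00987 = $8,358.903
Levies subtotal = $31,057.424
Total = $31,057.424 + $61 = $31,118.424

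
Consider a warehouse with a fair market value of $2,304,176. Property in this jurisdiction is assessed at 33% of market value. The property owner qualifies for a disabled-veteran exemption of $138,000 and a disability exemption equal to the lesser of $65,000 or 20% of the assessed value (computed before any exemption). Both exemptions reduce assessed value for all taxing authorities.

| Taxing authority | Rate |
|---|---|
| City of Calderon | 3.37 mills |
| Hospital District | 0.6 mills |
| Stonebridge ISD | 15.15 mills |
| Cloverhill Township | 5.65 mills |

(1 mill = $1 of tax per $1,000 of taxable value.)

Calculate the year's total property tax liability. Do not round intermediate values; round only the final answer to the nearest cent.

$13,806.26

Assessed value = $2,304,176 × 0.33 = $760,378.08
Disability exemption = min($65,000, 20% × $760,378.08) = min($65,000, $152,075.616) = $65,000 (dollar cap binds)
Taxable value = $760,378.08 − $138,000 − $65,000 = $557,378.08
City of Calderon: $557,378.08 × 0.00337 = $1,878.3641296
Hospital District: $557,378.08 × 0.0006 = $334.426848
Stonebridge ISD: $557,378.08 × 0.01515 = $8,444.277912
Cloverhill Township: $557,378.08 × 0.00565 = $3,149.186152
Total = $13,806.2550416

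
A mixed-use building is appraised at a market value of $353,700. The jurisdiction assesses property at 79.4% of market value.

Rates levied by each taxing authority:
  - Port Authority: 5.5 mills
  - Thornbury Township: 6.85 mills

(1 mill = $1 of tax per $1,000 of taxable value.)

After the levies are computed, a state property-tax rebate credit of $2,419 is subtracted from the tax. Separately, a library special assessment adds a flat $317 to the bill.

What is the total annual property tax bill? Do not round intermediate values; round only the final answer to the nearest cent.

$1,366.35

Assessed value = $353,700 × 0.794 = $280,837.8
Port Authority: $280,837.8 × 0.0055 = $1,544.6079
Thornbury Township: $280,837.8 × 0.00685 = $1,923.73893
Levies subtotal = $3,468.34683
After credit = $3,468.34683 − $2,419 = $1,049.34683
Total = $1,049.34683 + $317 = $1,366.34683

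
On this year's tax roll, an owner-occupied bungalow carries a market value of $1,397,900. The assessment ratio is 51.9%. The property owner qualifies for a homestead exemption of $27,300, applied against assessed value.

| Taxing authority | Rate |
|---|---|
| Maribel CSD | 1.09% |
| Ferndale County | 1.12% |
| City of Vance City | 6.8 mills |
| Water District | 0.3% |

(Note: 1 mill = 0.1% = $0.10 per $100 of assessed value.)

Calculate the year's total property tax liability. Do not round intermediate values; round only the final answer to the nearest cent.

Assessed value = $1,397,900 × 0.519 = $725,510.1
Taxable value = $725,510.1 − $27,300 = $698,210.1
Maribel CSD: $698,210.1 × 0.0109 = $7,610.49009
Ferndale County: $698,210.1 × 0.0112 = $7,819.95312
City of Vance City: $698,210.1 × 0.0068 = $4,747.82868
Water District: $698,210.1 × 0.003 = $2,094.6303
Total = $22,272.90219

$22,272.90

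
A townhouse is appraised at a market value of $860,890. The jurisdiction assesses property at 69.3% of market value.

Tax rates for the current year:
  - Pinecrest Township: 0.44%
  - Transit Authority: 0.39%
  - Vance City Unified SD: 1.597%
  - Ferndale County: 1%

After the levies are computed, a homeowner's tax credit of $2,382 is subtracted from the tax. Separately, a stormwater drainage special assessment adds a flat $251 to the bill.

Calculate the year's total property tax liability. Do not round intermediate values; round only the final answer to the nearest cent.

$18,314.37

Assessed value = $860,890 × 0.693 = $596,596.77
Pinecrest Township: $596,596.77 × 0.0044 = $2,625.025788
Transit Authority: $596,596.77 × 0.0039 = $2,326.727403
Vance City Unified SD: $596,596.77 × 0.01597 = $9,527.6504169
Ferndale County: $596,596.77 × 0.01 = $5,965.9677
Levies subtotal = $20,445.3713079
After credit = $20,445.3713079 − $2,382 = $18,063.3713079
Total = $18,063.3713079 + $251 = $18,314.3713079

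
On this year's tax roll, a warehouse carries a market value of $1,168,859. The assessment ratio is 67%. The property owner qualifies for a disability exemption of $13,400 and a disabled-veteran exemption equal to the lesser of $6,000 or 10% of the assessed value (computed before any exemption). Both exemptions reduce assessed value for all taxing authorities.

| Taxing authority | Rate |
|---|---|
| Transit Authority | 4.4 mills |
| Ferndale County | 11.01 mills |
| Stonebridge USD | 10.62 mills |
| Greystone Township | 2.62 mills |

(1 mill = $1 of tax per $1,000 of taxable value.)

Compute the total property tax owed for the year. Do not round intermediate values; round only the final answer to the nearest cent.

$21,881.02

Assessed value = $1,168,859 × 0.67 = $783,135.53
Disabled-veteran exemption = min($6,000, 10% × $783,135.53) = min($6,000, $78,313.553) = $6,000 (dollar cap binds)
Taxable value = $783,135.53 − $13,400 − $6,000 = $763,735.53
Transit Authority: $763,735.53 × 0.0044 = $3,360.436332
Ferndale County: $763,735.53 × 0.01101 = $8,408.7281853
Stonebridge USD: $763,735.53 × 0.01062 = $8,110.8713286
Greystone Township: $763,735.53 × 0.00262 = $2,000.9870886
Total = $21,881.0229345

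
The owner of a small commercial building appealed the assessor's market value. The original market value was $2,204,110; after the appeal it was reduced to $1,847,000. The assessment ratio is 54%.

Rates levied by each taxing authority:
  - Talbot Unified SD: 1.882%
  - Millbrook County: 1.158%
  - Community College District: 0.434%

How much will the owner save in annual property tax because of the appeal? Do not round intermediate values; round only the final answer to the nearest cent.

$6,699.24

Old assessed value = $2,204,110 × 0.54 = $1,190,219.4
New assessed value = $1,847,000 × 0.54 = $997,380
Combined rate = 0.01882 + 0.01158 + 0.00434 = 0.03474
Old tax = $1,190,219.4 × 0.03474 = $41,348.221956
New tax = $997,380 × 0.03474 = $34,648.9812
Reduction = $41,348.221956 − $34,648.9812 = $6,699.240756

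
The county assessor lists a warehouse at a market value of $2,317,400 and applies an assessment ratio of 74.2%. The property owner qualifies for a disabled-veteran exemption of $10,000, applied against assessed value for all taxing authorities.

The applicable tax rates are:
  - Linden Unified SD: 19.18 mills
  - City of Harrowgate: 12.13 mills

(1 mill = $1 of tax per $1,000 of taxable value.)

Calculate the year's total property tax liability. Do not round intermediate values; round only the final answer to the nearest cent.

Assessed value = $2,317,400 × 0.742 = $1,719,510.8
Taxable value = $1,719,510.8 − $10,000 = $1,709,510.8
Linden Unified SD: $1,709,510.8 × 0.01918 = $32,788.417144
City of Harrowgate: $1,709,510.8 × 0.01213 = $20,736.366004
Total = $32,788.417144 + $20,736.366004 = $53,524.783148

$53,524.78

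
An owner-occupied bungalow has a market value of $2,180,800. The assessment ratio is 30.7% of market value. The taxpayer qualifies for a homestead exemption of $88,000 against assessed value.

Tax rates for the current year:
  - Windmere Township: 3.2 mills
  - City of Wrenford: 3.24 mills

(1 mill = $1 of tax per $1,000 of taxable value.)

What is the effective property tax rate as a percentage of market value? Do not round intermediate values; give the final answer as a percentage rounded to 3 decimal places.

Assessed value = $2,180,800 × 0.307 = $669,505.6
Taxable value = $669,505.6 − $88,000 = $581,505.6
Windmere Township: $581,505.6 × 0.0032 = $1,860.81792
City of Wrenford: $581,505.6 × 0.00324 = $1,884.078144
Total tax = $3,744.896064
Effective rate = $3,744.896064 ÷ $2,180,800 = 0.172% of market value

0.172%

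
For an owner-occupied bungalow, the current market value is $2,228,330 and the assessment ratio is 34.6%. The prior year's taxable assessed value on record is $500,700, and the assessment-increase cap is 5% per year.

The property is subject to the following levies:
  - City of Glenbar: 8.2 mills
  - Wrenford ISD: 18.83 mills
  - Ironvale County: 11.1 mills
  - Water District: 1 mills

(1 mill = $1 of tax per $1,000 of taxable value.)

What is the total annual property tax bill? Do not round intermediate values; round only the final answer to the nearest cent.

Uncapped assessed value = $2,228,330 × 0.346 = $771,002.18
Cap limit = $500,700 × 1.05 = $525,735
Taxable assessed value = min($771,002.18, $525,735) = $525,735 (cap binds)
City of Glenbar: $525,735 × 0.0082 = $4,311.027
Wrenford ISD: $525,735 × 0.01883 = $9,899.59005
Ironvale County: $525,735 × 0.0111 = $5,835.6585
Water District: $525,735 × 0.001 = $525.735
Total = $20,572.01055

$20,572.01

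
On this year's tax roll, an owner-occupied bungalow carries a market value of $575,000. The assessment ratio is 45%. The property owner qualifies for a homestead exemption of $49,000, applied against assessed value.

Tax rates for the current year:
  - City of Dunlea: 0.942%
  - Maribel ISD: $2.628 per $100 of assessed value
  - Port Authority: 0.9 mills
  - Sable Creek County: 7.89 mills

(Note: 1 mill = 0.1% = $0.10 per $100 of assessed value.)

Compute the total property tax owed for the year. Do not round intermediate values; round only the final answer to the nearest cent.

$9,331.78

Assessed value = $575,000 × 0.45 = $258,750
Taxable value = $258,750 − $49,000 = $209,750
City of Dunlea: $209,750 × 0.00942 = $1,975.845
Maribel ISD: $209,750 × 0.02628 = $5,512.23
Port Authority: $209,750 × 0.0009 = $188.775
Sable Creek County: $209,750 × 0.00789 = $1,654.9275
Total = $9,331.7775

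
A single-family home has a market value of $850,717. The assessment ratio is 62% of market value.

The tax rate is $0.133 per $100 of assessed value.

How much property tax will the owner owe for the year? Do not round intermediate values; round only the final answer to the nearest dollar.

Assessed value = $850,717 × 0.62 = $527,444.54
Tax = $527,444.54 × 0.00133 = $701.5012382

$702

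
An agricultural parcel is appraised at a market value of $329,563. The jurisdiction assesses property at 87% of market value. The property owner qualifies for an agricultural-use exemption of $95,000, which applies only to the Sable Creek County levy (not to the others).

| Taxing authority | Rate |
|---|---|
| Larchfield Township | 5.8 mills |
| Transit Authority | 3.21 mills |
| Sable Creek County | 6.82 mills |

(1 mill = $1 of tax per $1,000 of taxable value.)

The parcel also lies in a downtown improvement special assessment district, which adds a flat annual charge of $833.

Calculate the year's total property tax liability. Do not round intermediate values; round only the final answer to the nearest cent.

Assessed value = $329,563 × 0.87 = $286,719.81
Larchfield Township: $286,719.81 × 0.0058 = $1,662.974898
Transit Authority: $286,719.81 × 0.00321 = $920.3705901
Sable Creek County: ($286,719.81 − $95,000) × 0.00682 = $191,719.81 × 0.00682 = $1,307.5291042
Levies subtotal = $3,890.8745923
Total = $3,890.8745923 + $833 = $4,723.8745923

$4,723.87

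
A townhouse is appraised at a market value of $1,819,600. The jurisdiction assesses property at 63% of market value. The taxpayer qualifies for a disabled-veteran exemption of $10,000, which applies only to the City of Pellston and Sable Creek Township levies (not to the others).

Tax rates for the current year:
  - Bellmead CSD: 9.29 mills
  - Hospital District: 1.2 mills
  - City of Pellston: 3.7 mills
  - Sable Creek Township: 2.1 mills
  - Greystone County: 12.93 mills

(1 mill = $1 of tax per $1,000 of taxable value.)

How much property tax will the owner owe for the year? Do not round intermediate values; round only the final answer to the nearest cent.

Assessed value = $1,819,600 × 0.63 = $1,146,348
Bellmead CSD: $1,146,348 × 0.00929 = $10,649.57292
Hospital District: $1,146,348 × 0.0012 = $1,375.6176
City of Pellston: ($1,146,348 − $10,000) × 0.0037 = $1,136,348 × 0.0037 = $4,204.4876
Sable Creek Township: ($1,146,348 − $10,000) × 0.0021 = $1,136,348 × 0.0021 = $2,386.3308
Greystone County: $1,146,348 × 0.01293 = $14,822.27964
Total = $33,438.28856

$33,438.29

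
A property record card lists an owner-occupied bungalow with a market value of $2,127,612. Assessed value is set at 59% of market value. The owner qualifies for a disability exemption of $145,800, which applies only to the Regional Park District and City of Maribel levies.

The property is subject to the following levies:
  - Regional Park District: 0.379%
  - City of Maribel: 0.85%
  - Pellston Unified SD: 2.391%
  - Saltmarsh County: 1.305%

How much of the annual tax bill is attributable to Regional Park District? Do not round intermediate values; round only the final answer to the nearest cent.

Assessed value = $2,127,612 × 0.59 = $1,255,291.08
Regional Park District taxable value = $1,255,291.08 − $145,800 = $1,109,491.08
Regional Park District levy = $1,109,491.08 × 0.00379 = $4,204.9711932

$4,204.97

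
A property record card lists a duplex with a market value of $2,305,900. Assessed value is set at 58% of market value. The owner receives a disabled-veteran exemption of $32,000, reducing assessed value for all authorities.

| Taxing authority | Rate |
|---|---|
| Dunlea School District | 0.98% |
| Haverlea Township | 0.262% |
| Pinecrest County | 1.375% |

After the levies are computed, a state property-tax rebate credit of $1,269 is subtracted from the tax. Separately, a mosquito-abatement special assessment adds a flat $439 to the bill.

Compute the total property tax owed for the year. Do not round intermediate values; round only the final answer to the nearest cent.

Assessed value = $2,305,900 × 0.58 = $1,337,422
Taxable value = $1,337,422 − $32,000 = $1,305,422
Dunlea School District: $1,305,422 × 0.0098 = $12,793.1356
Haverlea Township: $1,305,422 × 0.00262 = $3,420.20564
Pinecrest County: $1,305,422 × 0.01375 = $17,949.5525
Levies subtotal = $34,162.89374
After credit = $34,162.89374 − $1,269 = $32,893.89374
Total = $32,893.89374 + $439 = $33,332.89374

$33,332.89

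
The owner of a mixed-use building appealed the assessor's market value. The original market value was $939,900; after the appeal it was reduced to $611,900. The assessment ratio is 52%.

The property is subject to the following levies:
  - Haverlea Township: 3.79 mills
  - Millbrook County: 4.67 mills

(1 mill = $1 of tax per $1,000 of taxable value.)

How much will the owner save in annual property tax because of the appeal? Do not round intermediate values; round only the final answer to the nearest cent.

$1,442.94

Old assessed value = $939,900 × 0.52 = $488,748
New assessed value = $611,900 × 0.52 = $318,188
Combined rate = 0.00379 + 0.00467 = 0.00846
Old tax = $488,748 × 0.00846 = $4,134.80808
New tax = $318,188 × 0.00846 = $2,691.87048
Reduction = $4,134.80808 − $2,691.87048 = $1,442.9376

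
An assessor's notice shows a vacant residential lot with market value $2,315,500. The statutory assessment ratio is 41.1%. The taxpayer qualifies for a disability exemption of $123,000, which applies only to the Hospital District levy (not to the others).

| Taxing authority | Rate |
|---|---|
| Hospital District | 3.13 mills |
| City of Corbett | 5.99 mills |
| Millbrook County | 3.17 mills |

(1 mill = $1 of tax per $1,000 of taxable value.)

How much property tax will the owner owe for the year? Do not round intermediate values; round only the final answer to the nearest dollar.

Assessed value = $2,315,500 × 0.411 = $951,670.5
Hospital District: ($951,670.5 − $123,000) × 0.00313 = $828,670.5 × 0.00313 = $2,593.738665
City of Corbett: $951,670.5 × 0.00599 = $5,700.506295
Millbrook County: $951,670.5 × 0.00317 = $3,016.795485
Total = $11,311.040445

$11,311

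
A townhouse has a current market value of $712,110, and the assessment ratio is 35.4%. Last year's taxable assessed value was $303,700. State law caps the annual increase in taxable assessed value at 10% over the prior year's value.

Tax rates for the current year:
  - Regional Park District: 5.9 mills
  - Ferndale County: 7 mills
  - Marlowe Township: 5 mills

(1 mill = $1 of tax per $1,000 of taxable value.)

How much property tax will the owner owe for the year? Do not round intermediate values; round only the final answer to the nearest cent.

$4,512.36

Uncapped assessed value = $712,110 × 0.354 = $252,086.94
Cap limit = $303,700 × 1.1 = $334,070
Taxable assessed value = min($252,086.94, $334,070) = $252,086.94 (cap does not bind)
Regional Park District: $252,086.94 × 0.0059 = $1,487.312946
Ferndale County: $252,086.94 × 0.007 = $1,764.60858
Marlowe Township: $252,086.94 × 0.005 = $1,260.4347
Total = $4,512.356226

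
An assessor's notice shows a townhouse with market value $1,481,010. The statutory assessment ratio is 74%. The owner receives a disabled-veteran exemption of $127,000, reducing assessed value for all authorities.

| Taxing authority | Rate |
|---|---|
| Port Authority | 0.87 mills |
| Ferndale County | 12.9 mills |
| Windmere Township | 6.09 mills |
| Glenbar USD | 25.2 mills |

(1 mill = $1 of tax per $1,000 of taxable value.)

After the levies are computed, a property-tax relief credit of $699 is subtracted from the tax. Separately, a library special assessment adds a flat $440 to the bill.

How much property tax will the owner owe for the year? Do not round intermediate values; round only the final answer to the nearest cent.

Assessed value = $1,481,010 × 0.74 = $1,095,947.4
Taxable value = $1,095,947.4 − $127,000 = $968,947.4
Port Authority: $968,947.4 × 0.00087 = $842.984238
Ferndale County: $968,947.4 × 0.0129 = $12,499.42146
Windmere Township: $968,947.4 × 0.00609 = $5,900.889666
Glenbar USD: $968,947.4 × 0.0252 = $24,417.47448
Levies subtotal = $43,660.769844
After credit = $43,660.769844 − $699 = $42,961.769844
Total = $42,961.769844 + $440 = $43,401.769844

$43,401.77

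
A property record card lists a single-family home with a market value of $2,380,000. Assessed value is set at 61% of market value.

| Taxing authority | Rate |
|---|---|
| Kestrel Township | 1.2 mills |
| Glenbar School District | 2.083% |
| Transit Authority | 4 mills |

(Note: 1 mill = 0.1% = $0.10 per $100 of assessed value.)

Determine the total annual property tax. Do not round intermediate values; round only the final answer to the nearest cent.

Assessed value = $2,380,000 × 0.61 = $1,451,800
Kestrel Township: $1,451,800 × 0.0012 = $1,742.16
Glenbar School District: $1,451,800 × 0.02083 = $30,240.994
Transit Authority: $1,451,800 × 0.004 = $5,807.2
Total = $37,790.354

$37,790.35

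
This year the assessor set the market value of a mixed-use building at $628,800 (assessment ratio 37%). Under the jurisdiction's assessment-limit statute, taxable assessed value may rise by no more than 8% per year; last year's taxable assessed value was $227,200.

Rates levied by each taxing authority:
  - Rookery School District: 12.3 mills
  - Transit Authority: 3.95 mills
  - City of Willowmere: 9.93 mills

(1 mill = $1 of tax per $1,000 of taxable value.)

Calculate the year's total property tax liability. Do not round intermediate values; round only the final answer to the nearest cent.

$6,090.93

Uncapped assessed value = $628,800 × 0.37 = $232,656
Cap limit = $227,200 × 1.08 = $245,376
Taxable assessed value = min($232,656, $245,376) = $232,656 (cap does not bind)
Rookery School District: $232,656 × 0.0123 = $2,861.6688
Transit Authority: $232,656 × 0.00395 = $918.9912
City of Willowmere: $232,656 × 0.00993 = $2,310.27408
Total = $6,090.93408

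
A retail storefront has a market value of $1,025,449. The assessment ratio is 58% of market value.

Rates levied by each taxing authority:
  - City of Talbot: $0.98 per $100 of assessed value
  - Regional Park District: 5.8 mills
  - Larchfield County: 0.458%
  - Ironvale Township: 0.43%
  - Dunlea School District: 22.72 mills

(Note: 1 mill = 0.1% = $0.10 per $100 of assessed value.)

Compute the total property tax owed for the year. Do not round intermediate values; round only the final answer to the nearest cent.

$28,072.69

Assessed value = $1,025,449 × 0.58 = $594,760.42
City of Talbot: $594,760.42 × 0.0098 = $5,828.652116
Regional Park District: $594,760.42 × 0.0058 = $3,449.610436
Larchfield County: $594,760.42 × 0.00458 = $2,724.0027236
Ironvale Township: $594,760.42 × 0.0043 = $2,557.469806
Dunlea School District: $594,760.42 × 0.02272 = $13,512.9567424
Total = $28,072.691824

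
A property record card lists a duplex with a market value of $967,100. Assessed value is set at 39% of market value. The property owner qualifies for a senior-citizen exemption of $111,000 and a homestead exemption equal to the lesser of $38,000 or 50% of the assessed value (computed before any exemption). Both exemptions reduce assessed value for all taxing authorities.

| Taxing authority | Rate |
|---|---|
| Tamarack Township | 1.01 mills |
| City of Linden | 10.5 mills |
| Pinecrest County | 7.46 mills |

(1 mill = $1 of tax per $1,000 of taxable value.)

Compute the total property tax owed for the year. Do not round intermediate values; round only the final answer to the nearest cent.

$4,328.37

Assessed value = $967,100 × 0.39 = $377,169
Homestead exemption = min($38,000, 50% × $377,169) = min($38,000, $188,584.5) = $38,000 (dollar cap binds)
Taxable value = $377,169 − $111,000 − $38,000 = $228,169
Tamarack Township: $228,169 × 0.00101 = $230.45069
City of Linden: $228,169 × 0.0105 = $2,395.7745
Pinecrest County: $228,169 × 0.00746 = $1,702.14074
Total = $4,328.36593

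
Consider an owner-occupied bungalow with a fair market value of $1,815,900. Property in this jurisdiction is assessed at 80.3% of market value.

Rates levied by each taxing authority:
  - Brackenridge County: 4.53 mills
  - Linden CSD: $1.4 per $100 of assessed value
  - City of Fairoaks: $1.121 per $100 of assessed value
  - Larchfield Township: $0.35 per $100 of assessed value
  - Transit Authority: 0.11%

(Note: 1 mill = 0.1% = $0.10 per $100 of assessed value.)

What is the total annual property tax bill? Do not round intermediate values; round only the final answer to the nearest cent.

Assessed value = $1,815,900 × 0.803 = $1,458,167.7
Brackenridge County: $1,458,167.7 × 0.00453 = $6,605.499681
Linden CSD: $1,458,167.7 × 0.014 = $20,414.3478
City of Fairoaks: $1,458,167.7 × 0.01121 = $16,346.059917
Larchfield Township: $1,458,167.7 × 0.0035 = $5,103.58695
Transit Authority: $1,458,167.7 × 0.0011 = $1,603.98447
Total = $50,073.478818

$50,073.48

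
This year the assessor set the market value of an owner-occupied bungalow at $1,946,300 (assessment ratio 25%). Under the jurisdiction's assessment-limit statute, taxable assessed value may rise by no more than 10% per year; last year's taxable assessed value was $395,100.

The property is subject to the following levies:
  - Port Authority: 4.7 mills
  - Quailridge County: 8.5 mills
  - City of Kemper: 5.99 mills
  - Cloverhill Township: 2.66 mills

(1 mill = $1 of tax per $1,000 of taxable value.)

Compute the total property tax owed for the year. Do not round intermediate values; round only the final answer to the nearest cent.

$9,496.23

Uncapped assessed value = $1,946,300 × 0.25 = $486,575
Cap limit = $395,100 × 1.1 = $434,610
Taxable assessed value = min($486,575, $434,610) = $434,610 (cap binds)
Port Authority: $434,610 × 0.0047 = $2,042.667
Quailridge County: $434,610 × 0.0085 = $3,694.185
City of Kemper: $434,610 × 0.00599 = $2,603.3139
Cloverhill Township: $434,610 × 0.00266 = $1,156.0626
Total = $9,496.2285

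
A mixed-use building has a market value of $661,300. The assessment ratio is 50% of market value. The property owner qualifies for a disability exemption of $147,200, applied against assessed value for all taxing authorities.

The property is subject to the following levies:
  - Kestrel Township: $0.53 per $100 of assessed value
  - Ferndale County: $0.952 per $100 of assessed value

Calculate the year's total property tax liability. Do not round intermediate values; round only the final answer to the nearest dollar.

$2,719

Assessed value = $661,300 × 0.5 = $330,650
Taxable value = $330,650 − $147,200 = $183,450
Kestrel Township: $183,450 × 0.0053 = $972.285
Ferndale County: $183,450 × 0.00952 = $1,746.444
Total = $972.285 + $1,746.444 = $2,718.729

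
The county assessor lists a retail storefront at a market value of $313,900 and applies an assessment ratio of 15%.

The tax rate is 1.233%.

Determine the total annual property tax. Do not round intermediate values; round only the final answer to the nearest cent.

$580.56

Assessed value = $313,900 × 0.15 = $47,085
Tax = $47,085 × 0.01233 = $580.55805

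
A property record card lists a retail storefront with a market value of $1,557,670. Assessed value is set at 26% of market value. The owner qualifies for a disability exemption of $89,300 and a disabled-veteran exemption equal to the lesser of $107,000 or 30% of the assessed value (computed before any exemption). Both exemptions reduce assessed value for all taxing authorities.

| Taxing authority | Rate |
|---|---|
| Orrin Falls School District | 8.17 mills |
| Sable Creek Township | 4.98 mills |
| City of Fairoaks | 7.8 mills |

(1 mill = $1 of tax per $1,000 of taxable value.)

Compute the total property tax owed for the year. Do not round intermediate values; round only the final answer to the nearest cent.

Assessed value = $1,557,670 × 0.26 = $404,994.2
Disabled-veteran exemption = min($107,000, 30% × $404,994.2) = min($107,000, $121,498.26) = $107,000 (dollar cap binds)
Taxable value = $404,994.2 − $89,300 − $107,000 = $208,694.2
Orrin Falls School District: $208,694.2 × 0.00817 = $1,705.031614
Sable Creek Township: $208,694.2 × 0.00498 = $1,039.297116
City of Fairoaks: $208,694.2 × 0.0078 = $1,627.81476
Total = $4,372.14349

$4,372.14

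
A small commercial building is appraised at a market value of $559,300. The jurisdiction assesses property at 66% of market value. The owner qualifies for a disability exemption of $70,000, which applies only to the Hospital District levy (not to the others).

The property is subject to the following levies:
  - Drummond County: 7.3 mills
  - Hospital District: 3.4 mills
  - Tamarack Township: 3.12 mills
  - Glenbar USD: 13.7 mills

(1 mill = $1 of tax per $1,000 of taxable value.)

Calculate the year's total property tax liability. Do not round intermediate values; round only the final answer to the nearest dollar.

$9,921

Assessed value = $559,300 × 0.66 = $369,138
Drummond County: $369,138 × 0.0073 = $2,694.7074
Hospital District: ($369,138 − $70,000) × 0.0034 = $299,138 × 0.0034 = $1,017.0692
Tamarack Township: $369,138 × 0.00312 = $1,151.71056
Glenbar USD: $369,138 × 0.0137 = $5,057.1906
Total = $9,920.67776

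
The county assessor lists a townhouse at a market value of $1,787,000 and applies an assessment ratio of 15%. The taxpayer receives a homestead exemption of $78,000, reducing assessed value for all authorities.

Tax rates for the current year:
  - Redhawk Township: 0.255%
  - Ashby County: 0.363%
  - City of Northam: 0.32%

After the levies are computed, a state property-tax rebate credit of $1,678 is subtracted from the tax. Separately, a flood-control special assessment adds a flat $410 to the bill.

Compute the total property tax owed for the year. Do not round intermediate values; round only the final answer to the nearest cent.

Assessed value = $1,787,000 × 0.15 = $268,050
Taxable value = $268,050 − $78,000 = $190,050
Redhawk Township: $190,050 × 0.00255 = $484.6275
Ashby County: $190,050 × 0.00363 = $689.8815
City of Northam: $190,050 × 0.0032 = $608.16
Levies subtotal = $1,782.669
After credit = $1,782.669 − $1,678 = $104.669
Total = $104.669 + $410 = $514.669

$514.67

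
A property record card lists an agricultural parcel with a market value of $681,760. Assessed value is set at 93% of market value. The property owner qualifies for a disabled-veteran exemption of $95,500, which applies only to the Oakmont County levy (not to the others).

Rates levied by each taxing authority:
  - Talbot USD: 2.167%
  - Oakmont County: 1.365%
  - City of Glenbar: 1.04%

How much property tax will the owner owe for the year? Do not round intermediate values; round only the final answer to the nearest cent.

$27,684.59

Assessed value = $681,760 × 0.93 = $634,036.8
Talbot USD: $634,036.8 × 0.02167 = $13,739.577456
Oakmont County: ($634,036.8 − $95,500) × 0.01365 = $538,536.8 × 0.01365 = $7,351.02732
City of Glenbar: $634,036.8 × 0.0104 = $6,593.98272
Total = $27,684.587496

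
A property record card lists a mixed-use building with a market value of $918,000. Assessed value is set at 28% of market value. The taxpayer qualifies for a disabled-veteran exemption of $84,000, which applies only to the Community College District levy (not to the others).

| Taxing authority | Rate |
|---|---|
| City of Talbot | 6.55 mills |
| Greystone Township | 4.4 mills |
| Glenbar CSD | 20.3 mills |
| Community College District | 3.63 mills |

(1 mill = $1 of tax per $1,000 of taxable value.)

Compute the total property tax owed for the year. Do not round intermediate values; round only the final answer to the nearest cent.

Assessed value = $918,000 × 0.28 = $257,040
City of Talbot: $257,040 × 0.00655 = $1,683.612
Greystone Township: $257,040 × 0.0044 = $1,130.976
Glenbar CSD: $257,040 × 0.0203 = $5,217.912
Community College District: ($257,040 − $84,000) × 0.00363 = $173,040 × 0.00363 = $628.1352
Total = $8,660.6352

$8,660.64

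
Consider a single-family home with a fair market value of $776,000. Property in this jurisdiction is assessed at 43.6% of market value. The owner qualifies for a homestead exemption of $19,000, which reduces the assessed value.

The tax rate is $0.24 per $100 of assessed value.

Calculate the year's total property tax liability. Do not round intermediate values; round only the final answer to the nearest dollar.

Assessed value = $776,000 × 0.436 = $338,336
Taxable value = $338,336 − $19,000 = $319,336
Tax = $319,336 × 0.0024 = $766.4064

$766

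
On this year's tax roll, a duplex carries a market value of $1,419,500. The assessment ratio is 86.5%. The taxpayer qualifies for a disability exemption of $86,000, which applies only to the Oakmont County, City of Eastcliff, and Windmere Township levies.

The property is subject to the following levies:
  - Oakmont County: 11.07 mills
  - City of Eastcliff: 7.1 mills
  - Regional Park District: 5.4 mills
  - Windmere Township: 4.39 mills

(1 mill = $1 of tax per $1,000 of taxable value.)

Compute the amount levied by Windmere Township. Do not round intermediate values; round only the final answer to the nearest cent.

$5,012.80

Assessed value = $1,419,500 × 0.865 = $1,227,867.5
Windmere Township taxable value = $1,227,867.5 − $86,000 = $1,141,867.5
Windmere Township levy = $1,141,867.5 × 0.00439 = $5,012.798325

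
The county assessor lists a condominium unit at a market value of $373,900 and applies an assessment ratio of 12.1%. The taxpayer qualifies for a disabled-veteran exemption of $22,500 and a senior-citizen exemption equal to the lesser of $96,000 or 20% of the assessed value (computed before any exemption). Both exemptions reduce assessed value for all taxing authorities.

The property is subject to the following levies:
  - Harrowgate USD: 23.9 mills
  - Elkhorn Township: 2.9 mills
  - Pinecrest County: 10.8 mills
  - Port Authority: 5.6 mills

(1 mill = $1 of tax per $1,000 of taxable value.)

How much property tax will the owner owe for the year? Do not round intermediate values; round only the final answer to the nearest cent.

$591.56

Assessed value = $373,900 × 0.121 = $45,241.9
Senior-citizen exemption = min($96,000, 20% × $45,241.9) = min($96,000, $9,048.38) = $9,048.38 (percentage binds)
Taxable value = $45,241.9 − $22,500 − $9,048.38 = $13,693.52
Harrowgate USD: $13,693.52 × 0.0239 = $327.275128
Elkhorn Township: $13,693.52 × 0.0029 = $39.711208
Pinecrest County: $13,693.52 × 0.0108 = $147.890016
Port Authority: $13,693.52 × 0.0056 = $76.683712
Total = $591.560064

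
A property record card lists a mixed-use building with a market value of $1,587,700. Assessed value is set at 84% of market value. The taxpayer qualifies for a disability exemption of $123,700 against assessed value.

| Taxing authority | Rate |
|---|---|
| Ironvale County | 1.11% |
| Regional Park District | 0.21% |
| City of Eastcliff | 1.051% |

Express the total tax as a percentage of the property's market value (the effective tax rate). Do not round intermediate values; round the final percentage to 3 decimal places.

Assessed value = $1,587,700 × 0.84 = $1,333,668
Taxable value = $1,333,668 − $123,700 = $1,209,968
Ironvale County: $1,209,968 × 0.0111 = $13,430.6448
Regional Park District: $1,209,968 × 0.0021 = $2,540.9328
City of Eastcliff: $1,209,968 × 0.01051 = $12,716.76368
Total tax = $28,688.34128
Effective rate = $28,688.34128 ÷ $1,587,700 = 1.807% of market value

1.807%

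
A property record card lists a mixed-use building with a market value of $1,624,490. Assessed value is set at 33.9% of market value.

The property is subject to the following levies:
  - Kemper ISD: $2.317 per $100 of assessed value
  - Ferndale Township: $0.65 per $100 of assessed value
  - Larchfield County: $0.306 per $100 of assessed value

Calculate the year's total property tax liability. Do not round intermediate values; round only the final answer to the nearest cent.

$18,024.48

Assessed value = $1,624,490 × 0.339 = $550,702.11
Kemper ISD: $550,702.11 × 0.02317 = $12,759.7678887
Ferndale Township: $550,702.11 × 0.0065 = $3,579.563715
Larchfield County: $550,702.11 × 0.00306 = $1,685.1484566
Total = $12,759.7678887 + $3,579.563715 + $1,685.1484566 = $18,024.4800603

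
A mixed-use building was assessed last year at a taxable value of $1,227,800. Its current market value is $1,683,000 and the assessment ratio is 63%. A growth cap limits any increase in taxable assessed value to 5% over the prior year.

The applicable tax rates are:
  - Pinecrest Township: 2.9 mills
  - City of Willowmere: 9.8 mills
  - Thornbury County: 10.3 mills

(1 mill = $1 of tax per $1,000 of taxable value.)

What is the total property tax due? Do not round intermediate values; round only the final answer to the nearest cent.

Uncapped assessed value = $1,683,000 × 0.63 = $1,060,290
Cap limit = $1,227,800 × 1.05 = $1,289,190
Taxable assessed value = min($1,060,290, $1,289,190) = $1,060,290 (cap does not bind)
Pinecrest Township: $1,060,290 × 0.0029 = $3,074.841
City of Willowmere: $1,060,290 × 0.0098 = $10,390.842
Thornbury County: $1,060,290 × 0.0103 = $10,920.987
Total = $24,386.67

$24,386.67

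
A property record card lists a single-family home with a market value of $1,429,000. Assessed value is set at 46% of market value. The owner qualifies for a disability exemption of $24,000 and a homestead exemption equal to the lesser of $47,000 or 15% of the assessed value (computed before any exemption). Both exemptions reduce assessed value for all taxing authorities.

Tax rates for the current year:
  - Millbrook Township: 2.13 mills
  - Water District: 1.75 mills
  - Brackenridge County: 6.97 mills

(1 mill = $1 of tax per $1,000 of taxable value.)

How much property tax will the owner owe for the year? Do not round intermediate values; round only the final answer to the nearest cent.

$6,361.79

Assessed value = $1,429,000 × 0.46 = $657,340
Homestead exemption = min($47,000, 15% × $657,340) = min($47,000, $98,601) = $47,000 (dollar cap binds)
Taxable value = $657,340 − $24,000 − $47,000 = $586,340
Millbrook Township: $586,340 × 0.00213 = $1,248.9042
Water District: $586,340 × 0.00175 = $1,026.095
Brackenridge County: $586,340 × 0.00697 = $4,086.7898
Total = $6,361.789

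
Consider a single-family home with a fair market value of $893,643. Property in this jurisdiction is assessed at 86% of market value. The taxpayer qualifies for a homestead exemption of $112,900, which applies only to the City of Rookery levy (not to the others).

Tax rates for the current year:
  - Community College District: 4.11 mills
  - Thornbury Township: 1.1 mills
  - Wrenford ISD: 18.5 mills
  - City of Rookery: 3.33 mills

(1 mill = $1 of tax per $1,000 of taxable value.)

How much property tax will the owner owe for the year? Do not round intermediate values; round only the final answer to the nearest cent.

Assessed value = $893,643 × 0.86 = $768,532.98
Community College District: $768,532.98 × 0.00411 = $3,158.6705478
Thornbury Township: $768,532.98 × 0.0011 = $845.386278
Wrenford ISD: $768,532.98 × 0.0185 = $14,217.86013
City of Rookery: ($768,532.98 − $112,900) × 0.00333 = $655,632.98 × 0.00333 = $2,183.2578234
Total = $20,405.1747792

$20,405.17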